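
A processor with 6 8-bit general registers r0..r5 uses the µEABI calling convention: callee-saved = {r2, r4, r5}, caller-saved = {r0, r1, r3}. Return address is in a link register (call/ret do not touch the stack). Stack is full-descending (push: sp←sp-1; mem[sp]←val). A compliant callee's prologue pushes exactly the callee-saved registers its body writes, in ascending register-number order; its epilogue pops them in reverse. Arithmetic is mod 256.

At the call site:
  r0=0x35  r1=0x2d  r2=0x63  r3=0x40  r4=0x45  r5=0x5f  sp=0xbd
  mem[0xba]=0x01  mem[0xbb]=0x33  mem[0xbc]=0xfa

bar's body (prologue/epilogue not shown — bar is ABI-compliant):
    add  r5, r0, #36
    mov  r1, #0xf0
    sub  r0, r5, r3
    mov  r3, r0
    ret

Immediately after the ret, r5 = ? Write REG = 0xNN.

prologue: push r5 → mem[0xbc]=0x5f, sp=0xbc
body[0] add  r5, r0, #36 → r5=0x59
body[1] mov  r1, #0xf0 → r1=0xf0
body[2] sub  r0, r5, r3 → r0=0x19
body[3] mov  r3, r0 → r3=0x19
epilogue: pop r5=0x5f, sp=0xbd
r5 is callee-saved → restored

REG = 0x5f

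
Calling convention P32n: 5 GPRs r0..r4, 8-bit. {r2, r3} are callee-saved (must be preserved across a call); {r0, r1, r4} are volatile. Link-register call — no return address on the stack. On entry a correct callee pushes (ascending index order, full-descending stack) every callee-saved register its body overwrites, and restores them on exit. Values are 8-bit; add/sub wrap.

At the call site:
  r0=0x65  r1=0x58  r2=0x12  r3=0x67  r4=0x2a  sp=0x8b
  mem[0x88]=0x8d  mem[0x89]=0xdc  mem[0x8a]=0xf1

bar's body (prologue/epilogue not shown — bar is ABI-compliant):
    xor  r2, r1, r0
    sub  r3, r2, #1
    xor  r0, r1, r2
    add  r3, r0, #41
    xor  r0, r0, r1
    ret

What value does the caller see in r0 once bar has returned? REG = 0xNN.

prologue: push r2 -> mem[0x8a]=0x12, sp=0x8a
prologue: push r3 -> mem[0x89]=0x67, sp=0x89
body[0] xor  r2, r1, r0 -> r2=0x3d
body[1] sub  r3, r2, #1 -> r3=0x3c
body[2] xor  r0, r1, r2 -> r0=0x65
body[3] add  r3, r0, #41 -> r3=0x8e
body[4] xor  r0, r0, r1 -> r0=0x3d
epilogue: pop r3=0x67, sp=0x8a
epilogue: pop r2=0x12, sp=0x8b
r0 is caller-saved -> body value

REG = 0x3d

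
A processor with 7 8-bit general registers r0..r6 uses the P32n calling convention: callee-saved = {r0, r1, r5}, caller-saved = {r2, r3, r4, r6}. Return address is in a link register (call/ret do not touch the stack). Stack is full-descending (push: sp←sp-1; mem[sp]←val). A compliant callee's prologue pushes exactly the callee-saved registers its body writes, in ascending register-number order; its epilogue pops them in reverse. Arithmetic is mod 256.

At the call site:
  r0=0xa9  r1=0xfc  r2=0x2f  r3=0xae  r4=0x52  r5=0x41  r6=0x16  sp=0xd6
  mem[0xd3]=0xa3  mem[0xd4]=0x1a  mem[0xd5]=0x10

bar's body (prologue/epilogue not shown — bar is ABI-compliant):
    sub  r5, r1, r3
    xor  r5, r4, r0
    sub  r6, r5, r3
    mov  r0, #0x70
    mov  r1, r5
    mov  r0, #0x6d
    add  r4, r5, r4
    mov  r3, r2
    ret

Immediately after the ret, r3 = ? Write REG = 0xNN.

prologue: push r0 -> mem[0xd5]=0xa9, sp=0xd5
prologue: push r1 -> mem[0xd4]=0xfc, sp=0xd4
prologue: push r5 -> mem[0xd3]=0x41, sp=0xd3
body[0] sub  r5, r1, r3 -> r5=0x4e
body[1] xor  r5, r4, r0 -> r5=0xfb
body[2] sub  r6, r5, r3 -> r6=0x4d
body[3] mov  r0, #0x70 -> r0=0x70
body[4] mov  r1, r5 -> r1=0xfb
body[5] mov  r0, #0x6d -> r0=0x6d
body[6] add  r4, r5, r4 -> r4=0x4d
body[7] mov  r3, r2 -> r3=0x2f
epilogue: pop r5=0x41, sp=0xd4
epilogue: pop r1=0xfc, sp=0xd5
epilogue: pop r0=0xa9, sp=0xd6
r3 is caller-saved -> body value

REG = 0x2f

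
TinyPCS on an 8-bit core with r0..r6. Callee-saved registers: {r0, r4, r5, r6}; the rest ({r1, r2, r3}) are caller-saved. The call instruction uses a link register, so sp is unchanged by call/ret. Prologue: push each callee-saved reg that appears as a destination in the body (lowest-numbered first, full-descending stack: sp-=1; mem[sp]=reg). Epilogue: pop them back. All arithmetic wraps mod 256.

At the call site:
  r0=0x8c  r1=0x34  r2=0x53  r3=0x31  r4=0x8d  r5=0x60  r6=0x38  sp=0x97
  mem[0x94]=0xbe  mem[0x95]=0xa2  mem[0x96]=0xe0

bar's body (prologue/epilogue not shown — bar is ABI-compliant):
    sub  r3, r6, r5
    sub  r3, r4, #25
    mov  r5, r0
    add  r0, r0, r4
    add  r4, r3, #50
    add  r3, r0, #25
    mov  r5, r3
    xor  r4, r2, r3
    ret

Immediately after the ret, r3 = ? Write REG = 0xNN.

REG = 0x32

prologue: push r0 → mem[0x96]=0x8c, sp=0x96
prologue: push r4 → mem[0x95]=0x8d, sp=0x95
prologue: push r5 → mem[0x94]=0x60, sp=0x94
body[0] sub  r3, r6, r5 → r3=0xd8
body[1] sub  r3, r4, #25 → r3=0x74
body[2] mov  r5, r0 → r5=0x8c
body[3] add  r0, r0, r4 → r0=0x19
body[4] add  r4, r3, #50 → r4=0xa6
body[5] add  r3, r0, #25 → r3=0x32
body[6] mov  r5, r3 → r5=0x32
body[7] xor  r4, r2, r3 → r4=0x61
epilogue: pop r5=0x60, sp=0x95
epilogue: pop r4=0x8d, sp=0x96
epilogue: pop r0=0x8c, sp=0x97
r3 is caller-saved → body value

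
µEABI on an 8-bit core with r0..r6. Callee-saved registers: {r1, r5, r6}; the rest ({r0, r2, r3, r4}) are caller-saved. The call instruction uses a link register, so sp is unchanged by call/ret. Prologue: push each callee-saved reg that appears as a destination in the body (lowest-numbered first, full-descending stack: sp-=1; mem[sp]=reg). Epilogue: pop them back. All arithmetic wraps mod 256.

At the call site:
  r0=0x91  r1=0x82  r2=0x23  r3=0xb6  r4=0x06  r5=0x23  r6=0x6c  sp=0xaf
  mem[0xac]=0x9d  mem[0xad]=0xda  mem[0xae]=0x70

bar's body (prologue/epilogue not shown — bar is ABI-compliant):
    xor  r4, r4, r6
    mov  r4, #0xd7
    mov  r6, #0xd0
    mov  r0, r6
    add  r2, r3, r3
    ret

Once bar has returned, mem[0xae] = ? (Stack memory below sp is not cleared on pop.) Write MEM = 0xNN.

MEM = 0x6c

prologue: push r6 -> mem[0xae]=0x6c, sp=0xae
body[0] xor  r4, r4, r6 -> r4=0x6a
body[1] mov  r4, #0xd7 -> r4=0xd7
body[2] mov  r6, #0xd0 -> r6=0xd0
body[3] mov  r0, r6 -> r0=0xd0
body[4] add  r2, r3, r3 -> r2=0x6c
epilogue: pop r6=0x6c, sp=0xaf
prologue pushed ['r6'] at ['0xae']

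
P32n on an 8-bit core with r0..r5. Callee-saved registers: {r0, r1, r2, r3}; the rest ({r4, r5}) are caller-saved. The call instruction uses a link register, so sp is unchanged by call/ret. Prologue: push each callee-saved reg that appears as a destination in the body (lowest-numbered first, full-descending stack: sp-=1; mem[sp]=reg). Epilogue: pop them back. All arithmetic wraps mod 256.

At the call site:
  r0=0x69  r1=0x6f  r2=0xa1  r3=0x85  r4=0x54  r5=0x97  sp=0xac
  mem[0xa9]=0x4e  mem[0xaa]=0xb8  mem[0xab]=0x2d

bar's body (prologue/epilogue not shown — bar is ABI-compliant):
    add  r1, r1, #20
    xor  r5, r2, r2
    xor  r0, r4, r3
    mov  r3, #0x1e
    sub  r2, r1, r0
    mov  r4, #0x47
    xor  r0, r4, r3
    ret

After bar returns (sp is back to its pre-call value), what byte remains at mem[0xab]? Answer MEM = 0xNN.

MEM = 0x69

prologue: push r0 -> mem[0xab]=0x69, sp=0xab
prologue: push r1 -> mem[0xaa]=0x6f, sp=0xaa
prologue: push r2 -> mem[0xa9]=0xa1, sp=0xa9
prologue: push r3 -> mem[0xa8]=0x85, sp=0xa8
body[0] add  r1, r1, #20 -> r1=0x83
body[1] xor  r5, r2, r2 -> r5=0x00
body[2] xor  r0, r4, r3 -> r0=0xd1
body[3] mov  r3, #0x1e -> r3=0x1e
body[4] sub  r2, r1, r0 -> r2=0xb2
body[5] mov  r4, #0x47 -> r4=0x47
body[6] xor  r0, r4, r3 -> r0=0x59
epilogue: pop r3=0x85, sp=0xa9
epilogue: pop r2=0xa1, sp=0xaa
epilogue: pop r1=0x6f, sp=0xab
epilogue: pop r0=0x69, sp=0xac
prologue pushed ['r0', 'r1', 'r2', 'r3'] at ['0xab', '0xaa', '0xa9', '0xa8']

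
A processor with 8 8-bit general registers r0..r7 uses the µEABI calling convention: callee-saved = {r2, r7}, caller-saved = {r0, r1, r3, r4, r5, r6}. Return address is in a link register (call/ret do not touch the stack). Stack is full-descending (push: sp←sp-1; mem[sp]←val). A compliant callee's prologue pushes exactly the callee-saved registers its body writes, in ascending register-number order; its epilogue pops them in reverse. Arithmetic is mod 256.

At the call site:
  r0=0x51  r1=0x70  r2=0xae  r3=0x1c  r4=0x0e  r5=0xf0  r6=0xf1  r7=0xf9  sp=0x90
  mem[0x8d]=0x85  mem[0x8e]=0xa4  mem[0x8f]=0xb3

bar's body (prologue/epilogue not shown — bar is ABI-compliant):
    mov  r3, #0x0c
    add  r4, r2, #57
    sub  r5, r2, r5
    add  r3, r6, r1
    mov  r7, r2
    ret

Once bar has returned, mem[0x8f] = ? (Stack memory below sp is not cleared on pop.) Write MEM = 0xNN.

MEM = 0xf9

prologue: push r7 -> mem[0x8f]=0xf9, sp=0x8f
body[0] mov  r3, #0x0c -> r3=0x0c
body[1] add  r4, r2, #57 -> r4=0xe7
body[2] sub  r5, r2, r5 -> r5=0xbe
body[3] add  r3, r6, r1 -> r3=0x61
body[4] mov  r7, r2 -> r7=0xae
epilogue: pop r7=0xf9, sp=0x90
prologue pushed ['r7'] at ['0x8f']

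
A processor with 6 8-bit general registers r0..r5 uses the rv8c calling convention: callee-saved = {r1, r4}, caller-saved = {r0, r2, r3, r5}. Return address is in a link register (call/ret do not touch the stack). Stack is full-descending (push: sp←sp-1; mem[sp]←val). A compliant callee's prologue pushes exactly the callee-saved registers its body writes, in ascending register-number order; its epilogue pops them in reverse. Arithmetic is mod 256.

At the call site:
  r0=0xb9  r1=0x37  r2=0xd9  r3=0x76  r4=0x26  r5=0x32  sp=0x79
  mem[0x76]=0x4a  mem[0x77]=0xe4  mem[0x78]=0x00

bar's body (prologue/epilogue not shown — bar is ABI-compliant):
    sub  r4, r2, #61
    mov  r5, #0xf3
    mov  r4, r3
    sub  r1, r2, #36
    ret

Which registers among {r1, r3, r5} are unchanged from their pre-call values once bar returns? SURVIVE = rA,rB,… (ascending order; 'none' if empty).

prologue: push r1 → mem[0x78]=0x37, sp=0x78
prologue: push r4 → mem[0x77]=0x26, sp=0x77
body[0] sub  r4, r2, #61 → r4=0x9c
body[1] mov  r5, #0xf3 → r5=0xf3
body[2] mov  r4, r3 → r4=0x76
body[3] sub  r1, r2, #36 → r1=0xb5
epilogue: pop r4=0x26, sp=0x78
epilogue: pop r1=0x37, sp=0x79
r1: callee-saved, written=True
r3: caller-saved, written=False
r5: caller-saved, written=True

SURVIVE = r1,r3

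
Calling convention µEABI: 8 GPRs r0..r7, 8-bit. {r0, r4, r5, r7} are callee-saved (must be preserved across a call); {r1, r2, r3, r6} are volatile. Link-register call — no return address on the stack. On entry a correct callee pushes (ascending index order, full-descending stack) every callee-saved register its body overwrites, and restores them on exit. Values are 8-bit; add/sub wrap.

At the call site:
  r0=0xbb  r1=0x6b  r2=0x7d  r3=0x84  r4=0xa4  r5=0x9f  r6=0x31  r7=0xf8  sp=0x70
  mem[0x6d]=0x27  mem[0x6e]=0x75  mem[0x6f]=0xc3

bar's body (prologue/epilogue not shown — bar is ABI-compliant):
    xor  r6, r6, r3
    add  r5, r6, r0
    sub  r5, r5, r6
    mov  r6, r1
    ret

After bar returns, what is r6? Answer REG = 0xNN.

prologue: push r5 → mem[0x6f]=0x9f, sp=0x6f
body[0] xor  r6, r6, r3 → r6=0xb5
body[1] add  r5, r6, r0 → r5=0x70
body[2] sub  r5, r5, r6 → r5=0xbb
body[3] mov  r6, r1 → r6=0x6b
epilogue: pop r5=0x9f, sp=0x70
r6 is caller-saved → body value

REG = 0x6b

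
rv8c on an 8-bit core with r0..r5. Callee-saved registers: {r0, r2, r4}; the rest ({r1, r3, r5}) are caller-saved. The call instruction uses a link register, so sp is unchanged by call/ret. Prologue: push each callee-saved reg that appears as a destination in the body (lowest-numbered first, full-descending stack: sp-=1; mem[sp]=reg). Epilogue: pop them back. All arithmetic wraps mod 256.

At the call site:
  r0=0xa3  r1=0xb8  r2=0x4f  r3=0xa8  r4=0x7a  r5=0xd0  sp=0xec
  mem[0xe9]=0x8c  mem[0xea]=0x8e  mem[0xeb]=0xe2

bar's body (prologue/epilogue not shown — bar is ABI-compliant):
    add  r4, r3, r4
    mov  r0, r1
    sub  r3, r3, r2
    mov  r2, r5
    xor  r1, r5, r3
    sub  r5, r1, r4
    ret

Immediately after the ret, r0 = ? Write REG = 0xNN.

prologue: push r0 -> mem[0xeb]=0xa3, sp=0xeb
prologue: push r2 -> mem[0xea]=0x4f, sp=0xea
prologue: push r4 -> mem[0xe9]=0x7a, sp=0xe9
body[0] add  r4, r3, r4 -> r4=0x22
body[1] mov  r0, r1 -> r0=0xb8
body[2] sub  r3, r3, r2 -> r3=0x59
body[3] mov  r2, r5 -> r2=0xd0
body[4] xor  r1, r5, r3 -> r1=0x89
body[5] sub  r5, r1, r4 -> r5=0x67
epilogue: pop r4=0x7a, sp=0xea
epilogue: pop r2=0x4f, sp=0xeb
epilogue: pop r0=0xa3, sp=0xec
r0 is callee-saved -> restored

REG = 0xa3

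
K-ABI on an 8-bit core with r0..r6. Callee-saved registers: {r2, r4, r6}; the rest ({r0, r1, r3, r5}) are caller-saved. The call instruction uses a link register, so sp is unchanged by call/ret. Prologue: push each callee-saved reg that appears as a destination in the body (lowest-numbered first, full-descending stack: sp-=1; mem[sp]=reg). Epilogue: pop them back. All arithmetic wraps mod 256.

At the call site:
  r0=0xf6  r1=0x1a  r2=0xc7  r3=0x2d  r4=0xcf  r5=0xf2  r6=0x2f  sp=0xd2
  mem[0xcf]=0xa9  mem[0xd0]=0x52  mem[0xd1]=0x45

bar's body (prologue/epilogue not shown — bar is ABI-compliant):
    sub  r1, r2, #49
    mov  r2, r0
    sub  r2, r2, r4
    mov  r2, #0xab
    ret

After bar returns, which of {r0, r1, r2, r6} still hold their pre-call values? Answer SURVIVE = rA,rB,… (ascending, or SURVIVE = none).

SURVIVE = r0,r2,r6

prologue: push r2 → mem[0xd1]=0xc7, sp=0xd1
body[0] sub  r1, r2, #49 → r1=0x96
body[1] mov  r2, r0 → r2=0xf6
body[2] sub  r2, r2, r4 → r2=0x27
body[3] mov  r2, #0xab → r2=0xab
epilogue: pop r2=0xc7, sp=0xd2
r0: caller-saved, written=False
r1: caller-saved, written=True
r2: callee-saved, written=True
r6: callee-saved, written=False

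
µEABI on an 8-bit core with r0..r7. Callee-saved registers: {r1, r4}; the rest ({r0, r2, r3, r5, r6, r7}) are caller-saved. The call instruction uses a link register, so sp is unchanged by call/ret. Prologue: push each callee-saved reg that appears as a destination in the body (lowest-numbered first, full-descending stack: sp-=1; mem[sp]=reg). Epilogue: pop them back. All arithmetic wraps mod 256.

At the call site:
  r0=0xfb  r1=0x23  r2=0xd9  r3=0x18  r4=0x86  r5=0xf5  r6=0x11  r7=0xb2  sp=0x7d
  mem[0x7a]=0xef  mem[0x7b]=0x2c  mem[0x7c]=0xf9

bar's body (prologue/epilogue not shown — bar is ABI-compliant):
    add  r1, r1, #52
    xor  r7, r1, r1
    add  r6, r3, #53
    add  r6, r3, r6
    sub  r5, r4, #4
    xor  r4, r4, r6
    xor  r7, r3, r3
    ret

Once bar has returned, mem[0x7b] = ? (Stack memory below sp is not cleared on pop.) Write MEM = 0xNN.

prologue: push r1 → mem[0x7c]=0x23, sp=0x7c
prologue: push r4 → mem[0x7b]=0x86, sp=0x7b
body[0] add  r1, r1, #52 → r1=0x57
body[1] xor  r7, r1, r1 → r7=0x00
body[2] add  r6, r3, #53 → r6=0x4d
body[3] add  r6, r3, r6 → r6=0x65
body[4] sub  r5, r4, #4 → r5=0x82
body[5] xor  r4, r4, r6 → r4=0xe3
body[6] xor  r7, r3, r3 → r7=0x00
epilogue: pop r4=0x86, sp=0x7c
epilogue: pop r1=0x23, sp=0x7d
prologue pushed ['r1', 'r4'] at ['0x7c', '0x7b']

MEM = 0x86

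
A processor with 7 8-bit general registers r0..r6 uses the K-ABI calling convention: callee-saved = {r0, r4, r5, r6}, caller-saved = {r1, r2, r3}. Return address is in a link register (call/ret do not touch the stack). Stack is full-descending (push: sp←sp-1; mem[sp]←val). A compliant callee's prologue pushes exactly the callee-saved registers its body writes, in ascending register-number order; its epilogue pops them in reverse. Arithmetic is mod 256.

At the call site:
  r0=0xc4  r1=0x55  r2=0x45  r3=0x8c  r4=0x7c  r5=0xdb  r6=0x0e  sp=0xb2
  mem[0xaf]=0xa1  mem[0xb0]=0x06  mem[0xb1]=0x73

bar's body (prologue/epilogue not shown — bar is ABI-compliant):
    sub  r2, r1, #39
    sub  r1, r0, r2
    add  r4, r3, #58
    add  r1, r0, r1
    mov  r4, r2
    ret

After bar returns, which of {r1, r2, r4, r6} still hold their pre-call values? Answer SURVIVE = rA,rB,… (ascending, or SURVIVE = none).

SURVIVE = r4,r6

prologue: push r4 → mem[0xb1]=0x7c, sp=0xb1
body[0] sub  r2, r1, #39 → r2=0x2e
body[1] sub  r1, r0, r2 → r1=0x96
body[2] add  r4, r3, #58 → r4=0xc6
body[3] add  r1, r0, r1 → r1=0x5a
body[4] mov  r4, r2 → r4=0x2e
epilogue: pop r4=0x7c, sp=0xb2
r1: caller-saved, written=True
r2: caller-saved, written=True
r4: callee-saved, written=True
r6: callee-saved, written=False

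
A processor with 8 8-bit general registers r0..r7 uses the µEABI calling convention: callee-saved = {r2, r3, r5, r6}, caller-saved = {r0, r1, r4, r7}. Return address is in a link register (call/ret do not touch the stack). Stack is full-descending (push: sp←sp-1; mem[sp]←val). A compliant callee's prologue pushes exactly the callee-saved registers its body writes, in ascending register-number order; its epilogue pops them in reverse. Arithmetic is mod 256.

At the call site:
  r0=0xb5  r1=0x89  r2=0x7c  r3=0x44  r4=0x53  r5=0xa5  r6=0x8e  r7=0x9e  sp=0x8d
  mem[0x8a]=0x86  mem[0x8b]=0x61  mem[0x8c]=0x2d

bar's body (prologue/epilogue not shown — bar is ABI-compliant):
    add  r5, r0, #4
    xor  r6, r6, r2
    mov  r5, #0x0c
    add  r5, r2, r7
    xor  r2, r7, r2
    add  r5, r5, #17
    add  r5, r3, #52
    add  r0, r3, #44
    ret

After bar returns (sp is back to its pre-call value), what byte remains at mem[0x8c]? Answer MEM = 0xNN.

MEM = 0x7c

prologue: push r2 -> mem[0x8c]=0x7c, sp=0x8c
prologue: push r5 -> mem[0x8b]=0xa5, sp=0x8b
prologue: push r6 -> mem[0x8a]=0x8e, sp=0x8a
body[0] add  r5, r0, #4 -> r5=0xb9
body[1] xor  r6, r6, r2 -> r6=0xf2
body[2] mov  r5, #0x0c -> r5=0x0c
body[3] add  r5, r2, r7 -> r5=0x1a
body[4] xor  r2, r7, r2 -> r2=0xe2
body[5] add  r5, r5, #17 -> r5=0x2b
body[6] add  r5, r3, #52 -> r5=0x78
body[7] add  r0, r3, #44 -> r0=0x70
epilogue: pop r6=0x8e, sp=0x8b
epilogue: pop r5=0xa5, sp=0x8c
epilogue: pop r2=0x7c, sp=0x8d
prologue pushed ['r2', 'r5', 'r6'] at ['0x8c', '0x8b', '0x8a']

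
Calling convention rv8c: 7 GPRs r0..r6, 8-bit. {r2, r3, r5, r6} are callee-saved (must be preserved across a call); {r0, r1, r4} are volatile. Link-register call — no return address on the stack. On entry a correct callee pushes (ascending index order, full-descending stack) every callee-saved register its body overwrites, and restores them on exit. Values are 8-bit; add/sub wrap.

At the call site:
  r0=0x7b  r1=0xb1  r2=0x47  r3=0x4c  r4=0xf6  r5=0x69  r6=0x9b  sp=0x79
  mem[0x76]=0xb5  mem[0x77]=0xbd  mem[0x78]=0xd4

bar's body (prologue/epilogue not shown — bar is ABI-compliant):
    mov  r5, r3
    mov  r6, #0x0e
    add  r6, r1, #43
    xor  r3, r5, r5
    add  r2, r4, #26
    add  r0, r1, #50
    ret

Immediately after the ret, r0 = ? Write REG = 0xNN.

prologue: push r2 -> mem[0x78]=0x47, sp=0x78
prologue: push r3 -> mem[0x77]=0x4c, sp=0x77
prologue: push r5 -> mem[0x76]=0x69, sp=0x76
prologue: push r6 -> mem[0x75]=0x9b, sp=0x75
body[0] mov  r5, r3 -> r5=0x4c
body[1] mov  r6, #0x0e -> r6=0x0e
body[2] add  r6, r1, #43 -> r6=0xdc
body[3] xor  r3, r5, r5 -> r3=0x00
body[4] add  r2, r4, #26 -> r2=0x10
body[5] add  r0, r1, #50 -> r0=0xe3
epilogue: pop r6=0x9b, sp=0x76
epilogue: pop r5=0x69, sp=0x77
epilogue: pop r3=0x4c, sp=0x78
epilogue: pop r2=0x47, sp=0x79
r0 is caller-saved -> body value

REG = 0xe3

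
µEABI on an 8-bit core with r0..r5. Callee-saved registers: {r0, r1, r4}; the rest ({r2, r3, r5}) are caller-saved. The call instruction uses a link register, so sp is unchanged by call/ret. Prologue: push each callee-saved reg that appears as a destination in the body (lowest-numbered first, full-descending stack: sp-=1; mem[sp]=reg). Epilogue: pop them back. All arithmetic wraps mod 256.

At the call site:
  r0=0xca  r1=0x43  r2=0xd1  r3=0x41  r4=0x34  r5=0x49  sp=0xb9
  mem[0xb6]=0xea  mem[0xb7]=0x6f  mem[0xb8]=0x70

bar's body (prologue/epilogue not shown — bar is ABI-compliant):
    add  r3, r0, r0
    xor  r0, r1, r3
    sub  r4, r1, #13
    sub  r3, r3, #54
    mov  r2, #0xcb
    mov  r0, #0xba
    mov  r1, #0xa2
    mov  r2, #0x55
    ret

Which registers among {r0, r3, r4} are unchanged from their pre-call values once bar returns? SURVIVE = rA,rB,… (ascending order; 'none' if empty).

prologue: push r0 → mem[0xb8]=0xca, sp=0xb8
prologue: push r1 → mem[0xb7]=0x43, sp=0xb7
prologue: push r4 → mem[0xb6]=0x34, sp=0xb6
body[0] add  r3, r0, r0 → r3=0x94
body[1] xor  r0, r1, r3 → r0=0xd7
body[2] sub  r4, r1, #13 → r4=0x36
body[3] sub  r3, r3, #54 → r3=0x5e
body[4] mov  r2, #0xcb → r2=0xcb
body[5] mov  r0, #0xba → r0=0xba
body[6] mov  r1, #0xa2 → r1=0xa2
body[7] mov  r2, #0x55 → r2=0x55
epilogue: pop r4=0x34, sp=0xb7
epilogue: pop r1=0x43, sp=0xb8
epilogue: pop r0=0xca, sp=0xb9
r0: callee-saved, written=True
r3: caller-saved, written=True
r4: callee-saved, written=True

SURVIVE = r0,r4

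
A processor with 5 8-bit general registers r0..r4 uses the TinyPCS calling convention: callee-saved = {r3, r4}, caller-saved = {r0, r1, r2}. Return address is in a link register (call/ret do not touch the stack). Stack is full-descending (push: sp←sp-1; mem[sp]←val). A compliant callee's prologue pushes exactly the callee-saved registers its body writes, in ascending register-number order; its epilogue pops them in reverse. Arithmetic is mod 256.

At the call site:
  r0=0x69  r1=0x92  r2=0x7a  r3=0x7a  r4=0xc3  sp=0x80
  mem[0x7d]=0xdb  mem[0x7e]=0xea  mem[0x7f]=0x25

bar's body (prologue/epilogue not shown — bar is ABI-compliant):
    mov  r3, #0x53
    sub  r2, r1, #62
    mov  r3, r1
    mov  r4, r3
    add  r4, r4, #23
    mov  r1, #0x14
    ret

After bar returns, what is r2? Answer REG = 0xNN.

REG = 0x54

prologue: push r3 → mem[0x7f]=0x7a, sp=0x7f
prologue: push r4 → mem[0x7e]=0xc3, sp=0x7e
body[0] mov  r3, #0x53 → r3=0x53
body[1] sub  r2, r1, #62 → r2=0x54
body[2] mov  r3, r1 → r3=0x92
body[3] mov  r4, r3 → r4=0x92
body[4] add  r4, r4, #23 → r4=0xa9
body[5] mov  r1, #0x14 → r1=0x14
epilogue: pop r4=0xc3, sp=0x7f
epilogue: pop r3=0x7a, sp=0x80
r2 is caller-saved → body value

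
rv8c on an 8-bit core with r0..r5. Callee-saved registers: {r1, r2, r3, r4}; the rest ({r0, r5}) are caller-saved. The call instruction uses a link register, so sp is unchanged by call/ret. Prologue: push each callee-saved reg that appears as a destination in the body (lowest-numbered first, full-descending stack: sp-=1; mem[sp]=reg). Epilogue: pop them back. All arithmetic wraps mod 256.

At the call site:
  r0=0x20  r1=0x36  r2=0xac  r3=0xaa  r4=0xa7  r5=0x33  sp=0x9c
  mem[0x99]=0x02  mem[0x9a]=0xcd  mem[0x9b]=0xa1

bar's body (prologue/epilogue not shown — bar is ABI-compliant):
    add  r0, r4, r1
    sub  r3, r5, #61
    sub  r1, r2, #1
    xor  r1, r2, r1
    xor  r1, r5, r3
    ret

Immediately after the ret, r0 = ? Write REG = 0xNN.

prologue: push r1 → mem[0x9b]=0x36, sp=0x9b
prologue: push r3 → mem[0x9a]=0xaa, sp=0x9a
body[0] add  r0, r4, r1 → r0=0xdd
body[1] sub  r3, r5, #61 → r3=0xf6
body[2] sub  r1, r2, #1 → r1=0xab
body[3] xor  r1, r2, r1 → r1=0x07
body[4] xor  r1, r5, r3 → r1=0xc5
epilogue: pop r3=0xaa, sp=0x9b
epilogue: pop r1=0x36, sp=0x9c
r0 is caller-saved → body value

REG = 0xdd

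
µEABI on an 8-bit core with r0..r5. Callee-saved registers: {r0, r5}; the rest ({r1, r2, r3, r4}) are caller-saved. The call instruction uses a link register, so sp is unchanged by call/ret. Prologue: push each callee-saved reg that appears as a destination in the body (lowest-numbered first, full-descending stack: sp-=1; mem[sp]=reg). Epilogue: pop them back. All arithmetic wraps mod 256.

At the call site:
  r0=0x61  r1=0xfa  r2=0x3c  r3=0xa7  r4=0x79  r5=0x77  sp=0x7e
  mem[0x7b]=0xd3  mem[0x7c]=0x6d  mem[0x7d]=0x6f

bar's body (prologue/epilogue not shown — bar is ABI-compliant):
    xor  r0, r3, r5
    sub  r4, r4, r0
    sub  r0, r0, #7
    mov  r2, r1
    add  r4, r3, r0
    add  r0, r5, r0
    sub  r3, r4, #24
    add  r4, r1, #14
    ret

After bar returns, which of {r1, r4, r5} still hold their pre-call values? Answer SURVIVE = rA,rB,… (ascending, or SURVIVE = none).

prologue: push r0 -> mem[0x7d]=0x61, sp=0x7d
body[0] xor  r0, r3, r5 -> r0=0xd0
body[1] sub  r4, r4, r0 -> r4=0xa9
body[2] sub  r0, r0, #7 -> r0=0xc9
body[3] mov  r2, r1 -> r2=0xfa
body[4] add  r4, r3, r0 -> r4=0x70
body[5] add  r0, r5, r0 -> r0=0x40
body[6] sub  r3, r4, #24 -> r3=0x58
body[7] add  r4, r1, #14 -> r4=0x08
epilogue: pop r0=0x61, sp=0x7e
r1: caller-saved, written=False
r4: caller-saved, written=True
r5: callee-saved, written=False

SURVIVE = r1,r5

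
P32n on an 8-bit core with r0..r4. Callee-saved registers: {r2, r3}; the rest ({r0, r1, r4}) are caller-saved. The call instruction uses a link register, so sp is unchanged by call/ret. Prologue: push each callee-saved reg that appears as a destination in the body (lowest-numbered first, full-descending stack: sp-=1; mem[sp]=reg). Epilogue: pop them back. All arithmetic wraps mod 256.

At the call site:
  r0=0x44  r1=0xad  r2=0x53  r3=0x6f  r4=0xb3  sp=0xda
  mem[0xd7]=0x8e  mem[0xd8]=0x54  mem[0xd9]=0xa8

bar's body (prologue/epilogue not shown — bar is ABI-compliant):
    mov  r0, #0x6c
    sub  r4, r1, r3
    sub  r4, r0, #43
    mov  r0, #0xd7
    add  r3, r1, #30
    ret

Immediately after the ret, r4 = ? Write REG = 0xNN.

REG = 0x41

prologue: push r3 → mem[0xd9]=0x6f, sp=0xd9
body[0] mov  r0, #0x6c → r0=0x6c
body[1] sub  r4, r1, r3 → r4=0x3e
body[2] sub  r4, r0, #43 → r4=0x41
body[3] mov  r0, #0xd7 → r0=0xd7
body[4] add  r3, r1, #30 → r3=0xcb
epilogue: pop r3=0x6f, sp=0xda
r4 is caller-saved → body value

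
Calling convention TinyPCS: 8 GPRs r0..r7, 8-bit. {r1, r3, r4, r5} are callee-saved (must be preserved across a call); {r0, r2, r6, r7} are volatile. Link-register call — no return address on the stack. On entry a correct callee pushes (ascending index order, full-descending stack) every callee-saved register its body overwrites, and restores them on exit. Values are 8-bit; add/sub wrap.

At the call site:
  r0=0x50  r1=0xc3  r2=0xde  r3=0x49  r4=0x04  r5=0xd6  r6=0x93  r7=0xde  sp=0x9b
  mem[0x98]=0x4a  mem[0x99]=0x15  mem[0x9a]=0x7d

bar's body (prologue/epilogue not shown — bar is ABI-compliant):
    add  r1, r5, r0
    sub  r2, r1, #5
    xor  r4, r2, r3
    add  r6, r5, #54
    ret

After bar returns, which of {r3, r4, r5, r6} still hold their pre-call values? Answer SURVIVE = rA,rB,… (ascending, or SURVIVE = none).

SURVIVE = r3,r4,r5

prologue: push r1 → mem[0x9a]=0xc3, sp=0x9a
prologue: push r4 → mem[0x99]=0x04, sp=0x99
body[0] add  r1, r5, r0 → r1=0x26
body[1] sub  r2, r1, #5 → r2=0x21
body[2] xor  r4, r2, r3 → r4=0x68
body[3] add  r6, r5, #54 → r6=0x0c
epilogue: pop r4=0x04, sp=0x9a
epilogue: pop r1=0xc3, sp=0x9b
r3: callee-saved, written=False
r4: callee-saved, written=True
r5: callee-saved, written=False
r6: caller-saved, written=True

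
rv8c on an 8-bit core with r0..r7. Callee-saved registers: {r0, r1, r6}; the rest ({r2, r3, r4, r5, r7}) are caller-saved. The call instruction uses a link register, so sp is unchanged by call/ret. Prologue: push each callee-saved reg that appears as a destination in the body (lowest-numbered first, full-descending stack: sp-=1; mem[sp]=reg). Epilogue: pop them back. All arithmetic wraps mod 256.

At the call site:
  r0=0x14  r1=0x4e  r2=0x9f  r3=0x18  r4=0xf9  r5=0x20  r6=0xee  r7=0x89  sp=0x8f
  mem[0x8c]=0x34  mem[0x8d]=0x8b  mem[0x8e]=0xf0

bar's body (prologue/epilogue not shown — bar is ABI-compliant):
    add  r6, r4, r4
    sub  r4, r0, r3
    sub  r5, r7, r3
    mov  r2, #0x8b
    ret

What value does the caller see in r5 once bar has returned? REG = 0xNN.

REG = 0x71

prologue: push r6 -> mem[0x8e]=0xee, sp=0x8e
body[0] add  r6, r4, r4 -> r6=0xf2
body[1] sub  r4, r0, r3 -> r4=0xfc
body[2] sub  r5, r7, r3 -> r5=0x71
body[3] mov  r2, #0x8b -> r2=0x8b
epilogue: pop r6=0xee, sp=0x8f
r5 is caller-saved -> body value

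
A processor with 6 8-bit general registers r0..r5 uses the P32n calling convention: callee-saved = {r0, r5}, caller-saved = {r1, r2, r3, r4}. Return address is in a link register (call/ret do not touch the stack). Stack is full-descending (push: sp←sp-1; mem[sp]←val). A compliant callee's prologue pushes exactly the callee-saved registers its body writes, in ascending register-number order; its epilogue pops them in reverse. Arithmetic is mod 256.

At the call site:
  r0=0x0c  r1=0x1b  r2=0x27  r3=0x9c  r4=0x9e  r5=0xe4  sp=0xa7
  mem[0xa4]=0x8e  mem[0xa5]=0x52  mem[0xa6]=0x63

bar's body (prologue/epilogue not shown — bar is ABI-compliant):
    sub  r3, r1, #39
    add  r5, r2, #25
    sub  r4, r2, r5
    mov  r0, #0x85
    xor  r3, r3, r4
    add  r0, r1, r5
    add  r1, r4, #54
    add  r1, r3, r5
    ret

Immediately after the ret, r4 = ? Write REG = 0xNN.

REG = 0xe7

prologue: push r0 -> mem[0xa6]=0x0c, sp=0xa6
prologue: push r5 -> mem[0xa5]=0xe4, sp=0xa5
body[0] sub  r3, r1, #39 -> r3=0xf4
body[1] add  r5, r2, #25 -> r5=0x40
body[2] sub  r4, r2, r5 -> r4=0xe7
body[3] mov  r0, #0x85 -> r0=0x85
body[4] xor  r3, r3, r4 -> r3=0x13
body[5] add  r0, r1, r5 -> r0=0x5b
body[6] add  r1, r4, #54 -> r1=0x1d
body[7] add  r1, r3, r5 -> r1=0x53
epilogue: pop r5=0xe4, sp=0xa6
epilogue: pop r0=0x0c, sp=0xa7
r4 is caller-saved -> body value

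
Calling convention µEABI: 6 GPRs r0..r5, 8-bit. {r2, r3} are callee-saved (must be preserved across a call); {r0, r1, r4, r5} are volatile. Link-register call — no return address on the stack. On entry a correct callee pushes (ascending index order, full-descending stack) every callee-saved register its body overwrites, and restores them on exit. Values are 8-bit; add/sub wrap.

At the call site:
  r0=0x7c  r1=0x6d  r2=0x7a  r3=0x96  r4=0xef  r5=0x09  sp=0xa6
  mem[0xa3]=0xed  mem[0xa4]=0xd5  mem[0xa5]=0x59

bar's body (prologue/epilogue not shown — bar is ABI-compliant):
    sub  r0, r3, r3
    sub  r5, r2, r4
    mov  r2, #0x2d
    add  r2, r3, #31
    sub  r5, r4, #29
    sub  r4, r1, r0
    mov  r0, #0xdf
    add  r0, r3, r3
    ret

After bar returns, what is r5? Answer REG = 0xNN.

prologue: push r2 → mem[0xa5]=0x7a, sp=0xa5
body[0] sub  r0, r3, r3 → r0=0x00
body[1] sub  r5, r2, r4 → r5=0x8b
body[2] mov  r2, #0x2d → r2=0x2d
body[3] add  r2, r3, #31 → r2=0xb5
body[4] sub  r5, r4, #29 → r5=0xd2
body[5] sub  r4, r1, r0 → r4=0x6d
body[6] mov  r0, #0xdf → r0=0xdf
body[7] add  r0, r3, r3 → r0=0x2c
epilogue: pop r2=0x7a, sp=0xa6
r5 is caller-saved → body value

REG = 0xd2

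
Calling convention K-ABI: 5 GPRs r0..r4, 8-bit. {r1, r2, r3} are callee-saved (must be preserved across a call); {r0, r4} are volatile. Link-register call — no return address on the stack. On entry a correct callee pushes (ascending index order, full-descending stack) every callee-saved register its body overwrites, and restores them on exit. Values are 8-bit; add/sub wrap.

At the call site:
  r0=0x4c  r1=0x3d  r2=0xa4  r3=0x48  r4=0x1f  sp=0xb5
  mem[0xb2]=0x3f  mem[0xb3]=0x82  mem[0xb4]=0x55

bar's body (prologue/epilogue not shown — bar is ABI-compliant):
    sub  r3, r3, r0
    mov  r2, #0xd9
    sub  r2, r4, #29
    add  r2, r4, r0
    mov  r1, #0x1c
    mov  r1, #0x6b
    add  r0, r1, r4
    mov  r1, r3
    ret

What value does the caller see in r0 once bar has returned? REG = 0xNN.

prologue: push r1 → mem[0xb4]=0x3d, sp=0xb4
prologue: push r2 → mem[0xb3]=0xa4, sp=0xb3
prologue: push r3 → mem[0xb2]=0x48, sp=0xb2
body[0] sub  r3, r3, r0 → r3=0xfc
body[1] mov  r2, #0xd9 → r2=0xd9
body[2] sub  r2, r4, #29 → r2=0x02
body[3] add  r2, r4, r0 → r2=0x6b
body[4] mov  r1, #0x1c → r1=0x1c
body[5] mov  r1, #0x6b → r1=0x6b
body[6] add  r0, r1, r4 → r0=0x8a
body[7] mov  r1, r3 → r1=0xfc
epilogue: pop r3=0x48, sp=0xb3
epilogue: pop r2=0xa4, sp=0xb4
epilogue: pop r1=0x3d, sp=0xb5
r0 is caller-saved → body value

REG = 0x8a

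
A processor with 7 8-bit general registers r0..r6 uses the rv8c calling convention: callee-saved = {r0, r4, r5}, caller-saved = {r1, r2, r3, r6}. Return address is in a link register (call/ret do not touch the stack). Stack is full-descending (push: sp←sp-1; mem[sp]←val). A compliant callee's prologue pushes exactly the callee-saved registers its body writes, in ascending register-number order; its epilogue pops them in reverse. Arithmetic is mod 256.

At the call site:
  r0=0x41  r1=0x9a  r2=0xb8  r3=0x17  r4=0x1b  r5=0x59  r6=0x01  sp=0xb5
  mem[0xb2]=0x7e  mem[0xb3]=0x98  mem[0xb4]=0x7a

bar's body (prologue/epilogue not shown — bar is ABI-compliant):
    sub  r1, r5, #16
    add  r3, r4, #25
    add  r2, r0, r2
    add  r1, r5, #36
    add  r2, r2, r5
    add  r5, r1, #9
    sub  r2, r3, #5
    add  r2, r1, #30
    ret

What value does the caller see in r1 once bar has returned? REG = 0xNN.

REG = 0x7d

prologue: push r5 → mem[0xb4]=0x59, sp=0xb4
body[0] sub  r1, r5, #16 → r1=0x49
body[1] add  r3, r4, #25 → r3=0x34
body[2] add  r2, r0, r2 → r2=0xf9
body[3] add  r1, r5, #36 → r1=0x7d
body[4] add  r2, r2, r5 → r2=0x52
body[5] add  r5, r1, #9 → r5=0x86
body[6] sub  r2, r3, #5 → r2=0x2f
body[7] add  r2, r1, #30 → r2=0x9b
epilogue: pop r5=0x59, sp=0xb5
r1 is caller-saved → body value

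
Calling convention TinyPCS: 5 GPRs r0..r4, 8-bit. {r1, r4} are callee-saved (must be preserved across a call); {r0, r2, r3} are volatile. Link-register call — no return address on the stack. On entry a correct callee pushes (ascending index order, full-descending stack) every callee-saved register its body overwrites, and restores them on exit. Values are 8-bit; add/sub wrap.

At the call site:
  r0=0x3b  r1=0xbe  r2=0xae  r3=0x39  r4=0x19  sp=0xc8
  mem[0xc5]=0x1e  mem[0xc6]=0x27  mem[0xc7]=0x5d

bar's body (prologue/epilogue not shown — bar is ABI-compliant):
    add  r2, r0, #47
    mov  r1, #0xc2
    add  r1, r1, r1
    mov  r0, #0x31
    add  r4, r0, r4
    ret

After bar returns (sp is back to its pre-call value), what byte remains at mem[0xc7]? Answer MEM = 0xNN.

prologue: push r1 → mem[0xc7]=0xbe, sp=0xc7
prologue: push r4 → mem[0xc6]=0x19, sp=0xc6
body[0] add  r2, r0, #47 → r2=0x6a
body[1] mov  r1, #0xc2 → r1=0xc2
body[2] add  r1, r1, r1 → r1=0x84
body[3] mov  r0, #0x31 → r0=0x31
body[4] add  r4, r0, r4 → r4=0x4a
epilogue: pop r4=0x19, sp=0xc7
epilogue: pop r1=0xbe, sp=0xc8
prologue pushed ['r1', 'r4'] at ['0xc7', '0xc6']

MEM = 0xbe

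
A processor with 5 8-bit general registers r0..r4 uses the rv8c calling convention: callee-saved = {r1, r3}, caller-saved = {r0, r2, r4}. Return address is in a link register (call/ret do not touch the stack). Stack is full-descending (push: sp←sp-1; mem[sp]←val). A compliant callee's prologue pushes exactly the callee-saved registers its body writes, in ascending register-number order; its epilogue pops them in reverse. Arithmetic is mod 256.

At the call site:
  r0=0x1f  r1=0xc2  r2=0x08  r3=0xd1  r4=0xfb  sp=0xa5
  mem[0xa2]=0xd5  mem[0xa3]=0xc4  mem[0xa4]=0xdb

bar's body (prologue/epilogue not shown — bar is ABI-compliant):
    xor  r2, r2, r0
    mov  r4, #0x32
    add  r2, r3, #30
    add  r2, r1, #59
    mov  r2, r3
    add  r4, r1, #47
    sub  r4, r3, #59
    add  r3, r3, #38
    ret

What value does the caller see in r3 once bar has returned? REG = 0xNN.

prologue: push r3 -> mem[0xa4]=0xd1, sp=0xa4
body[0] xor  r2, r2, r0 -> r2=0x17
body[1] mov  r4, #0x32 -> r4=0x32
body[2] add  r2, r3, #30 -> r2=0xef
body[3] add  r2, r1, #59 -> r2=0xfd
body[4] mov  r2, r3 -> r2=0xd1
body[5] add  r4, r1, #47 -> r4=0xf1
body[6] sub  r4, r3, #59 -> r4=0x96
body[7] add  r3, r3, #38 -> r3=0xf7
epilogue: pop r3=0xd1, sp=0xa5
r3 is callee-saved -> restored

REG = 0xd1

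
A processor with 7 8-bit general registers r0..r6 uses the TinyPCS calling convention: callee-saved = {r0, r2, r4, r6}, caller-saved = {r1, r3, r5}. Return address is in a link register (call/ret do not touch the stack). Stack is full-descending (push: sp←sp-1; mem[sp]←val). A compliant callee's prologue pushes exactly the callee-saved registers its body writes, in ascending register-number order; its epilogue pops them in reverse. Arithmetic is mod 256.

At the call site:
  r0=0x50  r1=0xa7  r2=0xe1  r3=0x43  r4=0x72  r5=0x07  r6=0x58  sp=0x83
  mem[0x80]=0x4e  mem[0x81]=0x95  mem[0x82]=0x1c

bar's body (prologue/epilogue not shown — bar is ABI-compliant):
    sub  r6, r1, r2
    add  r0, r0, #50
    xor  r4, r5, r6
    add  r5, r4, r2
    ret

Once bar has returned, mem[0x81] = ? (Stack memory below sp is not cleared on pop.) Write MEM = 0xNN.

MEM = 0x72

prologue: push r0 → mem[0x82]=0x50, sp=0x82
prologue: push r4 → mem[0x81]=0x72, sp=0x81
prologue: push r6 → mem[0x80]=0x58, sp=0x80
body[0] sub  r6, r1, r2 → r6=0xc6
body[1] add  r0, r0, #50 → r0=0x82
body[2] xor  r4, r5, r6 → r4=0xc1
body[3] add  r5, r4, r2 → r5=0xa2
epilogue: pop r6=0x58, sp=0x81
epilogue: pop r4=0x72, sp=0x82
epilogue: pop r0=0x50, sp=0x83
prologue pushed ['r0', 'r4', 'r6'] at ['0x82', '0x81', '0x80']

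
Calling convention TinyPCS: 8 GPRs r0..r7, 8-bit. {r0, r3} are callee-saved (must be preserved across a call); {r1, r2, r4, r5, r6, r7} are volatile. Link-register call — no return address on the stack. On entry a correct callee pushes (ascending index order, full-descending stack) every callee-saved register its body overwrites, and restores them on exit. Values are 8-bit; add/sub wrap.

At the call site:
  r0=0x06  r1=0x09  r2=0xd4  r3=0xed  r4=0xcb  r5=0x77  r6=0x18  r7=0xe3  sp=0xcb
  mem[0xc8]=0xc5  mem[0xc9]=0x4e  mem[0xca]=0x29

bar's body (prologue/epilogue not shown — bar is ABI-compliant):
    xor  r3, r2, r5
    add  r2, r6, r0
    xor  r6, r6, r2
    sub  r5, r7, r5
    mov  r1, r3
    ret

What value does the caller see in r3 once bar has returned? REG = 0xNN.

prologue: push r3 → mem[0xca]=0xed, sp=0xca
body[0] xor  r3, r2, r5 → r3=0xa3
body[1] add  r2, r6, r0 → r2=0x1e
body[2] xor  r6, r6, r2 → r6=0x06
body[3] sub  r5, r7, r5 → r5=0x6c
body[4] mov  r1, r3 → r1=0xa3
epilogue: pop r3=0xed, sp=0xcb
r3 is callee-saved → restored

REG = 0xed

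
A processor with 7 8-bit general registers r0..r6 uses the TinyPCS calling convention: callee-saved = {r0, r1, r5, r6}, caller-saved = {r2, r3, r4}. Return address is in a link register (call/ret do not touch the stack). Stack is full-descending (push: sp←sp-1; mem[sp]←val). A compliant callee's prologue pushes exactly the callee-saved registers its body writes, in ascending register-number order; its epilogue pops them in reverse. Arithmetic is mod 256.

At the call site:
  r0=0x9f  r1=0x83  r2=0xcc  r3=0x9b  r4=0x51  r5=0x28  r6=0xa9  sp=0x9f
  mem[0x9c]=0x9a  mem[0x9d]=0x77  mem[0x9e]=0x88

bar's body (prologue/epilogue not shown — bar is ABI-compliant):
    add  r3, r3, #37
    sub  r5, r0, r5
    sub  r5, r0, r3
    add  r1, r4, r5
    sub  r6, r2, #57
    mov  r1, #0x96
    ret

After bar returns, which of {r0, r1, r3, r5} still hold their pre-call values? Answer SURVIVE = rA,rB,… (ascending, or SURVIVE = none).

prologue: push r1 → mem[0x9e]=0x83, sp=0x9e
prologue: push r5 → mem[0x9d]=0x28, sp=0x9d
prologue: push r6 → mem[0x9c]=0xa9, sp=0x9c
body[0] add  r3, r3, #37 → r3=0xc0
body[1] sub  r5, r0, r5 → r5=0x77
body[2] sub  r5, r0, r3 → r5=0xdf
body[3] add  r1, r4, r5 → r1=0x30
body[4] sub  r6, r2, #57 → r6=0x93
body[5] mov  r1, #0x96 → r1=0x96
epilogue: pop r6=0xa9, sp=0x9d
epilogue: pop r5=0x28, sp=0x9e
epilogue: pop r1=0x83, sp=0x9f
r0: callee-saved, written=False
r1: callee-saved, written=True
r3: caller-saved, written=True
r5: callee-saved, written=True

SURVIVE = r0,r1,r5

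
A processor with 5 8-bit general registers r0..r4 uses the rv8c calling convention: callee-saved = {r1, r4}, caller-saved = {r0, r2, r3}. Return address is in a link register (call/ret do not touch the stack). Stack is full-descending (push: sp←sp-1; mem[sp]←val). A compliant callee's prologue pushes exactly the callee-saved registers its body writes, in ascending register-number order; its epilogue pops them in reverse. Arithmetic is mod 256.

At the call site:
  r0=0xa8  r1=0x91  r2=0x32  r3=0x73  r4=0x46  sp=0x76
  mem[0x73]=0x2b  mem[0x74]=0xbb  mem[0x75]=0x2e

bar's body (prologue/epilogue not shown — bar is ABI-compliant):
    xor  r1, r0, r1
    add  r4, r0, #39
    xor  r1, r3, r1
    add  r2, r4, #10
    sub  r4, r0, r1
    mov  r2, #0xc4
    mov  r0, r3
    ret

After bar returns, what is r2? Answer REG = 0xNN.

REG = 0xc4

prologue: push r1 -> mem[0x75]=0x91, sp=0x75
prologue: push r4 -> mem[0x74]=0x46, sp=0x74
body[0] xor  r1, r0, r1 -> r1=0x39
body[1] add  r4, r0, #39 -> r4=0xcf
body[2] xor  r1, r3, r1 -> r1=0x4a
body[3] add  r2, r4, #10 -> r2=0xd9
body[4] sub  r4, r0, r1 -> r4=0x5e
body[5] mov  r2, #0xc4 -> r2=0xc4
body[6] mov  r0, r3 -> r0=0x73
epilogue: pop r4=0x46, sp=0x75
epilogue: pop r1=0x91, sp=0x76
r2 is caller-saved -> body value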